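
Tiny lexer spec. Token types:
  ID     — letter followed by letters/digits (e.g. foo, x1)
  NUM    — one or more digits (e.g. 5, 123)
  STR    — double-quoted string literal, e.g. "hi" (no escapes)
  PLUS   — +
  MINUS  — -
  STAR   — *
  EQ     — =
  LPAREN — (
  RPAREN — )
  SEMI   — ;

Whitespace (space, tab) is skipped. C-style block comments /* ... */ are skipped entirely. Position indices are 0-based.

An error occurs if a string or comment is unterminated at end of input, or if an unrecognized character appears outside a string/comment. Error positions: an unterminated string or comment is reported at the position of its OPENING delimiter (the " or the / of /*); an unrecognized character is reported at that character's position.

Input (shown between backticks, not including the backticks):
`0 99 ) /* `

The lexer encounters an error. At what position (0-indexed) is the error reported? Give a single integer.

pos=0: emit NUM '0' (now at pos=1)
pos=2: emit NUM '99' (now at pos=4)
pos=5: emit RPAREN ')'
pos=7: enter COMMENT mode (saw '/*')
pos=7: ERROR — unterminated comment (reached EOF)

Answer: 7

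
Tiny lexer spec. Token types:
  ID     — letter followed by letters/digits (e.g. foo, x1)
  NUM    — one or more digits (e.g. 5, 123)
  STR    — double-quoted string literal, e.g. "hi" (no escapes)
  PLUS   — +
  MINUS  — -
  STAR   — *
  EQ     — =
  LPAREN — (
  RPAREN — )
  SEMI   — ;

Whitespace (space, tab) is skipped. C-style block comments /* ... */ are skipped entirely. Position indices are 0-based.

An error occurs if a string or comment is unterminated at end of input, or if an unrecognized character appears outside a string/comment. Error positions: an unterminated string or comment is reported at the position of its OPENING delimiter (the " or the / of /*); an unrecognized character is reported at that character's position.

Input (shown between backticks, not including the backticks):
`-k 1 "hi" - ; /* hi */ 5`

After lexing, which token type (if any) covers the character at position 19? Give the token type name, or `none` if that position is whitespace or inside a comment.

Answer: none

Derivation:
pos=0: emit MINUS '-'
pos=1: emit ID 'k' (now at pos=2)
pos=3: emit NUM '1' (now at pos=4)
pos=5: enter STRING mode
pos=5: emit STR "hi" (now at pos=9)
pos=10: emit MINUS '-'
pos=12: emit SEMI ';'
pos=14: enter COMMENT mode (saw '/*')
exit COMMENT mode (now at pos=22)
pos=23: emit NUM '5' (now at pos=24)
DONE. 7 tokens: [MINUS, ID, NUM, STR, MINUS, SEMI, NUM]
Position 19: char is ' ' -> none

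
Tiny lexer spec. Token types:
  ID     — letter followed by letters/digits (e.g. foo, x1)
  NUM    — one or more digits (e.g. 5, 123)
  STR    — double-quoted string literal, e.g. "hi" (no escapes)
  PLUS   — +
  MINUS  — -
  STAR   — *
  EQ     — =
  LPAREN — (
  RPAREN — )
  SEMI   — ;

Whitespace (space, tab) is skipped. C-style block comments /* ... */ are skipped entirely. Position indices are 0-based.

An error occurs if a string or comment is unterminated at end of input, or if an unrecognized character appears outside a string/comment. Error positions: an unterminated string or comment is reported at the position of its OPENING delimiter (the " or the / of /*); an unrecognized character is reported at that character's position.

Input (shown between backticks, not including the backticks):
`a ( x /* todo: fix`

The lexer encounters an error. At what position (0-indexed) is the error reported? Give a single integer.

Answer: 6

Derivation:
pos=0: emit ID 'a' (now at pos=1)
pos=2: emit LPAREN '('
pos=4: emit ID 'x' (now at pos=5)
pos=6: enter COMMENT mode (saw '/*')
pos=6: ERROR — unterminated comment (reached EOF)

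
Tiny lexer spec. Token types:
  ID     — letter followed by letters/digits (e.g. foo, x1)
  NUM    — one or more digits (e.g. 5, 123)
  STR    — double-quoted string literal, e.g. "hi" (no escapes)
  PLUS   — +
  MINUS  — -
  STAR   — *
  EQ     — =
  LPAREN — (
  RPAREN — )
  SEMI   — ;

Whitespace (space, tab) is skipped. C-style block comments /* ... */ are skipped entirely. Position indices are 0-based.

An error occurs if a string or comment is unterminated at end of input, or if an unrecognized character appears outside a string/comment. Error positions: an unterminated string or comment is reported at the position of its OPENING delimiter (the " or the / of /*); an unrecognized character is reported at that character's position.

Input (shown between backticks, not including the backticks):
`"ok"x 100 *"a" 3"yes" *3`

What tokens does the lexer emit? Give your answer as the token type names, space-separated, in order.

Answer: STR ID NUM STAR STR NUM STR STAR NUM

Derivation:
pos=0: enter STRING mode
pos=0: emit STR "ok" (now at pos=4)
pos=4: emit ID 'x' (now at pos=5)
pos=6: emit NUM '100' (now at pos=9)
pos=10: emit STAR '*'
pos=11: enter STRING mode
pos=11: emit STR "a" (now at pos=14)
pos=15: emit NUM '3' (now at pos=16)
pos=16: enter STRING mode
pos=16: emit STR "yes" (now at pos=21)
pos=22: emit STAR '*'
pos=23: emit NUM '3' (now at pos=24)
DONE. 9 tokens: [STR, ID, NUM, STAR, STR, NUM, STR, STAR, NUM]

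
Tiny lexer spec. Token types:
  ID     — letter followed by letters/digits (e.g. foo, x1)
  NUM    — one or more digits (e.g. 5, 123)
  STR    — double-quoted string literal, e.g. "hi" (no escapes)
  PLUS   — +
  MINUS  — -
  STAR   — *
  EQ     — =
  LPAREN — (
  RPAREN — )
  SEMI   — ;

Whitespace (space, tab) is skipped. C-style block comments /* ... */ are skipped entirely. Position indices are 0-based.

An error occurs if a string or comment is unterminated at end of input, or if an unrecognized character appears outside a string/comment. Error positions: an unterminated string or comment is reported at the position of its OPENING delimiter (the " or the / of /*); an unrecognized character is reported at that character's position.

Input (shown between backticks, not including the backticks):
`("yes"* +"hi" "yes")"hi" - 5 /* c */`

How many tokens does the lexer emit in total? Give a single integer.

Answer: 10

Derivation:
pos=0: emit LPAREN '('
pos=1: enter STRING mode
pos=1: emit STR "yes" (now at pos=6)
pos=6: emit STAR '*'
pos=8: emit PLUS '+'
pos=9: enter STRING mode
pos=9: emit STR "hi" (now at pos=13)
pos=14: enter STRING mode
pos=14: emit STR "yes" (now at pos=19)
pos=19: emit RPAREN ')'
pos=20: enter STRING mode
pos=20: emit STR "hi" (now at pos=24)
pos=25: emit MINUS '-'
pos=27: emit NUM '5' (now at pos=28)
pos=29: enter COMMENT mode (saw '/*')
exit COMMENT mode (now at pos=36)
DONE. 10 tokens: [LPAREN, STR, STAR, PLUS, STR, STR, RPAREN, STR, MINUS, NUM]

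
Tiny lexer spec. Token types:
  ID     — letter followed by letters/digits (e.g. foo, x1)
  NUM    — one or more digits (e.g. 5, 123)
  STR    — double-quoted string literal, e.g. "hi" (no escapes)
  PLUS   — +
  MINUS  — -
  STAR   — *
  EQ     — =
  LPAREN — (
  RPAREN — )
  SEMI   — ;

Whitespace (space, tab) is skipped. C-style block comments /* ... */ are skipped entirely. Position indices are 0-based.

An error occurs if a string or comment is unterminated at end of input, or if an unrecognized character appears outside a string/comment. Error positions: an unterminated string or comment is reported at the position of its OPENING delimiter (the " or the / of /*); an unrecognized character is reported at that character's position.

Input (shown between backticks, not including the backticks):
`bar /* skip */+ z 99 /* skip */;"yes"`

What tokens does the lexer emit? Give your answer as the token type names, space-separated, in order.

pos=0: emit ID 'bar' (now at pos=3)
pos=4: enter COMMENT mode (saw '/*')
exit COMMENT mode (now at pos=14)
pos=14: emit PLUS '+'
pos=16: emit ID 'z' (now at pos=17)
pos=18: emit NUM '99' (now at pos=20)
pos=21: enter COMMENT mode (saw '/*')
exit COMMENT mode (now at pos=31)
pos=31: emit SEMI ';'
pos=32: enter STRING mode
pos=32: emit STR "yes" (now at pos=37)
DONE. 6 tokens: [ID, PLUS, ID, NUM, SEMI, STR]

Answer: ID PLUS ID NUM SEMI STR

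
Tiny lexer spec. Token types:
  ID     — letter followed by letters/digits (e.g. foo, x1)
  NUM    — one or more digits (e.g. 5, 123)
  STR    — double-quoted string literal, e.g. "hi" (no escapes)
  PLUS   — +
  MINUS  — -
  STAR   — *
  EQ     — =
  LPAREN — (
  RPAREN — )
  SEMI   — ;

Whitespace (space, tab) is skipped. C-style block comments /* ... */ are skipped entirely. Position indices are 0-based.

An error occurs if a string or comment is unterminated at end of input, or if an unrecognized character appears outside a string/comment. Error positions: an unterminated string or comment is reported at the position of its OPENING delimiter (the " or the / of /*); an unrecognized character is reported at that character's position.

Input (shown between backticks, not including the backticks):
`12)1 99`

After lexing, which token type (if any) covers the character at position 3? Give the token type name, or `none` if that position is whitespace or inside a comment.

Answer: NUM

Derivation:
pos=0: emit NUM '12' (now at pos=2)
pos=2: emit RPAREN ')'
pos=3: emit NUM '1' (now at pos=4)
pos=5: emit NUM '99' (now at pos=7)
DONE. 4 tokens: [NUM, RPAREN, NUM, NUM]
Position 3: char is '1' -> NUM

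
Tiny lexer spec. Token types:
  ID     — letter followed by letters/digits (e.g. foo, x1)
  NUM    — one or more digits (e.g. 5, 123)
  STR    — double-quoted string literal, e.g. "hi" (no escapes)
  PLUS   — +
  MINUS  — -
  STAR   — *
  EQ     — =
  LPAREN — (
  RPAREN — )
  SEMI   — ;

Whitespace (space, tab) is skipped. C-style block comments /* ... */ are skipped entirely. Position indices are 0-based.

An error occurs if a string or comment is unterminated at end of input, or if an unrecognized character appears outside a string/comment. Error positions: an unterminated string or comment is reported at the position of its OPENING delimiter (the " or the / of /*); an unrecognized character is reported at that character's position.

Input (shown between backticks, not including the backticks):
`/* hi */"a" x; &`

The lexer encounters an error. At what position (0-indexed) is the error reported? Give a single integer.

Answer: 15

Derivation:
pos=0: enter COMMENT mode (saw '/*')
exit COMMENT mode (now at pos=8)
pos=8: enter STRING mode
pos=8: emit STR "a" (now at pos=11)
pos=12: emit ID 'x' (now at pos=13)
pos=13: emit SEMI ';'
pos=15: ERROR — unrecognized char '&'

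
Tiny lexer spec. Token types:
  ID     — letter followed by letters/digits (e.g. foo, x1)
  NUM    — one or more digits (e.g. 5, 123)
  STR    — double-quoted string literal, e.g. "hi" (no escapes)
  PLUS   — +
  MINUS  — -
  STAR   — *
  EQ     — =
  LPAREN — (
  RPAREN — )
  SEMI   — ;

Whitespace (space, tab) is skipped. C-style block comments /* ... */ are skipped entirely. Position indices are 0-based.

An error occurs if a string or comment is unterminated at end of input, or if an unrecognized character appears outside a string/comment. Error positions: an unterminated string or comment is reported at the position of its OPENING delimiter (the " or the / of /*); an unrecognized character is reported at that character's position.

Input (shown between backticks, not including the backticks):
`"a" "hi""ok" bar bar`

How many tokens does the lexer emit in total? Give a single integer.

pos=0: enter STRING mode
pos=0: emit STR "a" (now at pos=3)
pos=4: enter STRING mode
pos=4: emit STR "hi" (now at pos=8)
pos=8: enter STRING mode
pos=8: emit STR "ok" (now at pos=12)
pos=13: emit ID 'bar' (now at pos=16)
pos=17: emit ID 'bar' (now at pos=20)
DONE. 5 tokens: [STR, STR, STR, ID, ID]

Answer: 5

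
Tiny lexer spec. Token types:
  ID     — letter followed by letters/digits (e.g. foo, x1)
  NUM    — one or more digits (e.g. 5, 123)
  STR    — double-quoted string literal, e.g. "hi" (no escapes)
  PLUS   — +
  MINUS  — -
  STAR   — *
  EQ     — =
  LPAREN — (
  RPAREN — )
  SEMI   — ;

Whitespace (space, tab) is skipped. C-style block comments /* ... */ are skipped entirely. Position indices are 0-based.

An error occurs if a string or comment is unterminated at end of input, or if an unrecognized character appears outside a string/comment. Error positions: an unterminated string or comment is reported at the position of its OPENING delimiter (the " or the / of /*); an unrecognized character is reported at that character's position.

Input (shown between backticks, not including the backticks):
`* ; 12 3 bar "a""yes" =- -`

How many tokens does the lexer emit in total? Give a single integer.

pos=0: emit STAR '*'
pos=2: emit SEMI ';'
pos=4: emit NUM '12' (now at pos=6)
pos=7: emit NUM '3' (now at pos=8)
pos=9: emit ID 'bar' (now at pos=12)
pos=13: enter STRING mode
pos=13: emit STR "a" (now at pos=16)
pos=16: enter STRING mode
pos=16: emit STR "yes" (now at pos=21)
pos=22: emit EQ '='
pos=23: emit MINUS '-'
pos=25: emit MINUS '-'
DONE. 10 tokens: [STAR, SEMI, NUM, NUM, ID, STR, STR, EQ, MINUS, MINUS]

Answer: 10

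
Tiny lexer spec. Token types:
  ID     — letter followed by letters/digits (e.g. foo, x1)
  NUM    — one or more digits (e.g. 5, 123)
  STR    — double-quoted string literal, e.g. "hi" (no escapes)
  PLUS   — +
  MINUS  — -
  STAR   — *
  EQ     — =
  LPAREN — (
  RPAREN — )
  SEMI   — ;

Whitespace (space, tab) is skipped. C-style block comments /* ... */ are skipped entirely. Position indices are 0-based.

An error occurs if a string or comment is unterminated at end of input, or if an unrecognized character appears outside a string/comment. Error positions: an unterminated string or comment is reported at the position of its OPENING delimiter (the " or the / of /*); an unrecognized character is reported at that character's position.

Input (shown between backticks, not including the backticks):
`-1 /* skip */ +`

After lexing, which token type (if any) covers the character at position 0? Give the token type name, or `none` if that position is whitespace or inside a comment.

Answer: MINUS

Derivation:
pos=0: emit MINUS '-'
pos=1: emit NUM '1' (now at pos=2)
pos=3: enter COMMENT mode (saw '/*')
exit COMMENT mode (now at pos=13)
pos=14: emit PLUS '+'
DONE. 3 tokens: [MINUS, NUM, PLUS]
Position 0: char is '-' -> MINUS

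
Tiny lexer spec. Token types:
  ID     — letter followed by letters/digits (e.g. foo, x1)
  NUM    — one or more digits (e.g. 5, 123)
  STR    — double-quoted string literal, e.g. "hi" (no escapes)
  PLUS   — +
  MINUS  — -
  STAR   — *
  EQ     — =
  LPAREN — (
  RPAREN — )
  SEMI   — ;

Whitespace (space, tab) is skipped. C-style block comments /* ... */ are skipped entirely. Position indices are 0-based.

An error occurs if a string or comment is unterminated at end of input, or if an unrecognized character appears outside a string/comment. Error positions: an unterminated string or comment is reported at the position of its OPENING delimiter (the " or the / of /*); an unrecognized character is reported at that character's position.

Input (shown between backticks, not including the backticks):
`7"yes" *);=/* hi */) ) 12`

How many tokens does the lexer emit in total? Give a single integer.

pos=0: emit NUM '7' (now at pos=1)
pos=1: enter STRING mode
pos=1: emit STR "yes" (now at pos=6)
pos=7: emit STAR '*'
pos=8: emit RPAREN ')'
pos=9: emit SEMI ';'
pos=10: emit EQ '='
pos=11: enter COMMENT mode (saw '/*')
exit COMMENT mode (now at pos=19)
pos=19: emit RPAREN ')'
pos=21: emit RPAREN ')'
pos=23: emit NUM '12' (now at pos=25)
DONE. 9 tokens: [NUM, STR, STAR, RPAREN, SEMI, EQ, RPAREN, RPAREN, NUM]

Answer: 9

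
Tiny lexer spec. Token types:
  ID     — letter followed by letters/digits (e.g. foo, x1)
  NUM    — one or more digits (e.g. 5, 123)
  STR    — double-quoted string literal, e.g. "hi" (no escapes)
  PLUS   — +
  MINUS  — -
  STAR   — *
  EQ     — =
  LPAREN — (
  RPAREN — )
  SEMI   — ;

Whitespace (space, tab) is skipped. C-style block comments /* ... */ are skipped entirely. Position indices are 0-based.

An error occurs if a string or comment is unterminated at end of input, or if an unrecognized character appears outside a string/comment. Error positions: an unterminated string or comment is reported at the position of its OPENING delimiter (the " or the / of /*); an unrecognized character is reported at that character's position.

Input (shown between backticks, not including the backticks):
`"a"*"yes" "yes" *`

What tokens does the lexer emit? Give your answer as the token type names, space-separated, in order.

pos=0: enter STRING mode
pos=0: emit STR "a" (now at pos=3)
pos=3: emit STAR '*'
pos=4: enter STRING mode
pos=4: emit STR "yes" (now at pos=9)
pos=10: enter STRING mode
pos=10: emit STR "yes" (now at pos=15)
pos=16: emit STAR '*'
DONE. 5 tokens: [STR, STAR, STR, STR, STAR]

Answer: STR STAR STR STR STAR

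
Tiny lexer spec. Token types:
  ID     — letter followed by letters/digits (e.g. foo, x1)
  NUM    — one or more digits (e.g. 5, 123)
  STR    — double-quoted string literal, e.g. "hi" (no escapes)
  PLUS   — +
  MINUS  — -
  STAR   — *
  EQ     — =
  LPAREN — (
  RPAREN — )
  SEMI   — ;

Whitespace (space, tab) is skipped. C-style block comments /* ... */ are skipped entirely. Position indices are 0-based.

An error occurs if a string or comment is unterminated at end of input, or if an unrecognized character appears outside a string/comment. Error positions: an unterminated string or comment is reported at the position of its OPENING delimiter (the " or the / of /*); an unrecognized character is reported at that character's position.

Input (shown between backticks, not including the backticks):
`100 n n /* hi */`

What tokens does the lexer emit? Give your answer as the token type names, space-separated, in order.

pos=0: emit NUM '100' (now at pos=3)
pos=4: emit ID 'n' (now at pos=5)
pos=6: emit ID 'n' (now at pos=7)
pos=8: enter COMMENT mode (saw '/*')
exit COMMENT mode (now at pos=16)
DONE. 3 tokens: [NUM, ID, ID]

Answer: NUM ID ID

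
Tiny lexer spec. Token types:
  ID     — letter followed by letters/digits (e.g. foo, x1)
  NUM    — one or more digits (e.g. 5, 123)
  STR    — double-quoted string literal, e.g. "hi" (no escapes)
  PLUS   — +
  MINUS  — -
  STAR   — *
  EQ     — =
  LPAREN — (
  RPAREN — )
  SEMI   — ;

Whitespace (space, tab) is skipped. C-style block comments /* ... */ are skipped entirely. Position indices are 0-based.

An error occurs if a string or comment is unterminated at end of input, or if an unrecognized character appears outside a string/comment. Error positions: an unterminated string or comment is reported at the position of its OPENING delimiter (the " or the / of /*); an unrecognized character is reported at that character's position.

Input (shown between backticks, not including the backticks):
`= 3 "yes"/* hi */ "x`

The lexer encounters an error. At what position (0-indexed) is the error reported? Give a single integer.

Answer: 18

Derivation:
pos=0: emit EQ '='
pos=2: emit NUM '3' (now at pos=3)
pos=4: enter STRING mode
pos=4: emit STR "yes" (now at pos=9)
pos=9: enter COMMENT mode (saw '/*')
exit COMMENT mode (now at pos=17)
pos=18: enter STRING mode
pos=18: ERROR — unterminated string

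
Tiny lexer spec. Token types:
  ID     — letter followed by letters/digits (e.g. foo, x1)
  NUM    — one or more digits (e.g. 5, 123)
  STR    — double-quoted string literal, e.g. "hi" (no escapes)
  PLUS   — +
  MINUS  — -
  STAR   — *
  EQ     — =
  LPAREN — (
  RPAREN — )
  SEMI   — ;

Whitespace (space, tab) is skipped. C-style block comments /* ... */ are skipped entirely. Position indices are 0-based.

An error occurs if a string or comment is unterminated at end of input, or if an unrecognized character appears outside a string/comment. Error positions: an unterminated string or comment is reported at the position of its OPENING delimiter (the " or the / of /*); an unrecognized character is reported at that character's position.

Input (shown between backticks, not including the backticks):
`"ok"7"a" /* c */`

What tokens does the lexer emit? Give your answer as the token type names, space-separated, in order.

Answer: STR NUM STR

Derivation:
pos=0: enter STRING mode
pos=0: emit STR "ok" (now at pos=4)
pos=4: emit NUM '7' (now at pos=5)
pos=5: enter STRING mode
pos=5: emit STR "a" (now at pos=8)
pos=9: enter COMMENT mode (saw '/*')
exit COMMENT mode (now at pos=16)
DONE. 3 tokens: [STR, NUM, STR]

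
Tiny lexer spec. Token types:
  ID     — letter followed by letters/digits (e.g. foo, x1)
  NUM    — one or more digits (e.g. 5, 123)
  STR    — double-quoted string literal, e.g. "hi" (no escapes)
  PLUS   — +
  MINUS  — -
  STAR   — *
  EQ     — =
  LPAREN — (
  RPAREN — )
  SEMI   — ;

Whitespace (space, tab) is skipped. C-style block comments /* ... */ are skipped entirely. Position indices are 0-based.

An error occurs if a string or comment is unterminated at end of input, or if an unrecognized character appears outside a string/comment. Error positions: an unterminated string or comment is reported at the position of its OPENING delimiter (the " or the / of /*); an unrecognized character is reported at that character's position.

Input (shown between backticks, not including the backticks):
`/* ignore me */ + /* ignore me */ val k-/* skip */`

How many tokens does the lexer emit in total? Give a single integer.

pos=0: enter COMMENT mode (saw '/*')
exit COMMENT mode (now at pos=15)
pos=16: emit PLUS '+'
pos=18: enter COMMENT mode (saw '/*')
exit COMMENT mode (now at pos=33)
pos=34: emit ID 'val' (now at pos=37)
pos=38: emit ID 'k' (now at pos=39)
pos=39: emit MINUS '-'
pos=40: enter COMMENT mode (saw '/*')
exit COMMENT mode (now at pos=50)
DONE. 4 tokens: [PLUS, ID, ID, MINUS]

Answer: 4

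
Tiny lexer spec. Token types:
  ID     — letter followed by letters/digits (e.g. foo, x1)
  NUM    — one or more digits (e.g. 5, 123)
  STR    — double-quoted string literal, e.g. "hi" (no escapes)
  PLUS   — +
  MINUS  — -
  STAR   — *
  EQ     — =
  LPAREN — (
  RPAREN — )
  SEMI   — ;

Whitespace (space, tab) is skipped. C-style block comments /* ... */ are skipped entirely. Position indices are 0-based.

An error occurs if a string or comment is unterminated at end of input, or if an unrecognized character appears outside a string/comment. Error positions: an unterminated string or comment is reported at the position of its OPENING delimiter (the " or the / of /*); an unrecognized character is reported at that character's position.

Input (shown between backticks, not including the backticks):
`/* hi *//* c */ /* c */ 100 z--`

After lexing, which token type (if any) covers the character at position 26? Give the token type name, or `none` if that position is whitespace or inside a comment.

pos=0: enter COMMENT mode (saw '/*')
exit COMMENT mode (now at pos=8)
pos=8: enter COMMENT mode (saw '/*')
exit COMMENT mode (now at pos=15)
pos=16: enter COMMENT mode (saw '/*')
exit COMMENT mode (now at pos=23)
pos=24: emit NUM '100' (now at pos=27)
pos=28: emit ID 'z' (now at pos=29)
pos=29: emit MINUS '-'
pos=30: emit MINUS '-'
DONE. 4 tokens: [NUM, ID, MINUS, MINUS]
Position 26: char is '0' -> NUM

Answer: NUM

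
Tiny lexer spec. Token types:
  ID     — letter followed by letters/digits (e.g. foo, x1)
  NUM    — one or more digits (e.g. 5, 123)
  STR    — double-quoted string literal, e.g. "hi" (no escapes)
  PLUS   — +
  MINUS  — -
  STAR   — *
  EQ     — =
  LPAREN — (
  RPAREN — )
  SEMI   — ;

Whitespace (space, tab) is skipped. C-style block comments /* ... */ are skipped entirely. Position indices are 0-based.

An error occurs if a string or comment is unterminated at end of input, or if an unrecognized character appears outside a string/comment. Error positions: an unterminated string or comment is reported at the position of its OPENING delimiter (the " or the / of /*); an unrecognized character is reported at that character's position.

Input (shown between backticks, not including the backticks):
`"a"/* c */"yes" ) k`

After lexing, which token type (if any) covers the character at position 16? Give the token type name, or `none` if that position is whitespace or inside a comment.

pos=0: enter STRING mode
pos=0: emit STR "a" (now at pos=3)
pos=3: enter COMMENT mode (saw '/*')
exit COMMENT mode (now at pos=10)
pos=10: enter STRING mode
pos=10: emit STR "yes" (now at pos=15)
pos=16: emit RPAREN ')'
pos=18: emit ID 'k' (now at pos=19)
DONE. 4 tokens: [STR, STR, RPAREN, ID]
Position 16: char is ')' -> RPAREN

Answer: RPAREN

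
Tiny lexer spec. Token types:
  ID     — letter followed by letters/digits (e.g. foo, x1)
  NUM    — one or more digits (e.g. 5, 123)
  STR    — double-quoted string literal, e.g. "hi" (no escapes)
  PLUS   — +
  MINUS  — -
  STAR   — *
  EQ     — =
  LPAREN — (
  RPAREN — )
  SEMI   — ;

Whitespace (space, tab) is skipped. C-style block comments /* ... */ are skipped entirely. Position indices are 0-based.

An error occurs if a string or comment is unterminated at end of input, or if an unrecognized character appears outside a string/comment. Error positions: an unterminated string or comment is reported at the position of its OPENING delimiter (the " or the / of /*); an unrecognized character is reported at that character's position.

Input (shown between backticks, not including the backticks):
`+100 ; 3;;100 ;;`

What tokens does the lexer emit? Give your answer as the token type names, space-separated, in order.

Answer: PLUS NUM SEMI NUM SEMI SEMI NUM SEMI SEMI

Derivation:
pos=0: emit PLUS '+'
pos=1: emit NUM '100' (now at pos=4)
pos=5: emit SEMI ';'
pos=7: emit NUM '3' (now at pos=8)
pos=8: emit SEMI ';'
pos=9: emit SEMI ';'
pos=10: emit NUM '100' (now at pos=13)
pos=14: emit SEMI ';'
pos=15: emit SEMI ';'
DONE. 9 tokens: [PLUS, NUM, SEMI, NUM, SEMI, SEMI, NUM, SEMI, SEMI]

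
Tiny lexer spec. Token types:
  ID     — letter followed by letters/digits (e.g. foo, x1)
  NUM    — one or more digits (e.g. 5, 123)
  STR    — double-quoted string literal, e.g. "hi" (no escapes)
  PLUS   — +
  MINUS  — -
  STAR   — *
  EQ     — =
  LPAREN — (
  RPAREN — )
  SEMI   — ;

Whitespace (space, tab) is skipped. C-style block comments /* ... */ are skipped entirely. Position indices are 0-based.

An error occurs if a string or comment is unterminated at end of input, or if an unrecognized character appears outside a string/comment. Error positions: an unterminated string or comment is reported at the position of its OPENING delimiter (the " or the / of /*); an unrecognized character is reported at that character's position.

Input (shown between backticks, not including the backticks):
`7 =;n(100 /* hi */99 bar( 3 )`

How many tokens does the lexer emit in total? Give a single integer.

Answer: 11

Derivation:
pos=0: emit NUM '7' (now at pos=1)
pos=2: emit EQ '='
pos=3: emit SEMI ';'
pos=4: emit ID 'n' (now at pos=5)
pos=5: emit LPAREN '('
pos=6: emit NUM '100' (now at pos=9)
pos=10: enter COMMENT mode (saw '/*')
exit COMMENT mode (now at pos=18)
pos=18: emit NUM '99' (now at pos=20)
pos=21: emit ID 'bar' (now at pos=24)
pos=24: emit LPAREN '('
pos=26: emit NUM '3' (now at pos=27)
pos=28: emit RPAREN ')'
DONE. 11 tokens: [NUM, EQ, SEMI, ID, LPAREN, NUM, NUM, ID, LPAREN, NUM, RPAREN]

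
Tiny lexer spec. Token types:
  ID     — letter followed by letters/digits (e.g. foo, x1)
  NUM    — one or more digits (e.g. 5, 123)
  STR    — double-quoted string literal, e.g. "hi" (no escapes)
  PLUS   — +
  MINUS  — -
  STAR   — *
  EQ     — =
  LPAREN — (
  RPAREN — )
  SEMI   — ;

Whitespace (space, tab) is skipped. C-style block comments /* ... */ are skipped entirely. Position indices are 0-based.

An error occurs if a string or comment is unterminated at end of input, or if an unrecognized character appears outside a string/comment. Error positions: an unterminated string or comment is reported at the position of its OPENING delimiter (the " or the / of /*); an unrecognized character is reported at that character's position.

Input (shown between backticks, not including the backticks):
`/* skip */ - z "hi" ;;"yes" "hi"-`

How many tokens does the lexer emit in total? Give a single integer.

Answer: 8

Derivation:
pos=0: enter COMMENT mode (saw '/*')
exit COMMENT mode (now at pos=10)
pos=11: emit MINUS '-'
pos=13: emit ID 'z' (now at pos=14)
pos=15: enter STRING mode
pos=15: emit STR "hi" (now at pos=19)
pos=20: emit SEMI ';'
pos=21: emit SEMI ';'
pos=22: enter STRING mode
pos=22: emit STR "yes" (now at pos=27)
pos=28: enter STRING mode
pos=28: emit STR "hi" (now at pos=32)
pos=32: emit MINUS '-'
DONE. 8 tokens: [MINUS, ID, STR, SEMI, SEMI, STR, STR, MINUS]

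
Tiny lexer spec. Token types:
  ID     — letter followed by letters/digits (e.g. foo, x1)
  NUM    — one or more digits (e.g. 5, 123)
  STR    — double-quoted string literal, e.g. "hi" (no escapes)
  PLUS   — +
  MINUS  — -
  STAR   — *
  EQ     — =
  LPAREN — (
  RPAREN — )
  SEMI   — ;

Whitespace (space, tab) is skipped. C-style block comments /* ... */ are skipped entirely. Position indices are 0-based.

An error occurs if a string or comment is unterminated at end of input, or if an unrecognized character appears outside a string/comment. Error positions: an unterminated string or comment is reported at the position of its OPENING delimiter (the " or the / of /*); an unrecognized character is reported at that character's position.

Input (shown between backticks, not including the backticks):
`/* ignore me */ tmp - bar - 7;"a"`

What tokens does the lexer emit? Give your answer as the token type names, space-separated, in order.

pos=0: enter COMMENT mode (saw '/*')
exit COMMENT mode (now at pos=15)
pos=16: emit ID 'tmp' (now at pos=19)
pos=20: emit MINUS '-'
pos=22: emit ID 'bar' (now at pos=25)
pos=26: emit MINUS '-'
pos=28: emit NUM '7' (now at pos=29)
pos=29: emit SEMI ';'
pos=30: enter STRING mode
pos=30: emit STR "a" (now at pos=33)
DONE. 7 tokens: [ID, MINUS, ID, MINUS, NUM, SEMI, STR]

Answer: ID MINUS ID MINUS NUM SEMI STR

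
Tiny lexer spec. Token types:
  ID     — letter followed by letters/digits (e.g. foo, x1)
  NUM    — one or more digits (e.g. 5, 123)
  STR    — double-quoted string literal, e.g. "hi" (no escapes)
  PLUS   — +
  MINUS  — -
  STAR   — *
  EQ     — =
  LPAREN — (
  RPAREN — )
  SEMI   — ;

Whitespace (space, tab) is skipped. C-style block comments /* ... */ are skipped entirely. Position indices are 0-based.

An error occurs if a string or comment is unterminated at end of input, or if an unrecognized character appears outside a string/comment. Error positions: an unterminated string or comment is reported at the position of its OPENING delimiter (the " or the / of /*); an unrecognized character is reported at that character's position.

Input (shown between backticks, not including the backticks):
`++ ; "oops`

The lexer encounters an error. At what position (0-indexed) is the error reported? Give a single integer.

Answer: 5

Derivation:
pos=0: emit PLUS '+'
pos=1: emit PLUS '+'
pos=3: emit SEMI ';'
pos=5: enter STRING mode
pos=5: ERROR — unterminated string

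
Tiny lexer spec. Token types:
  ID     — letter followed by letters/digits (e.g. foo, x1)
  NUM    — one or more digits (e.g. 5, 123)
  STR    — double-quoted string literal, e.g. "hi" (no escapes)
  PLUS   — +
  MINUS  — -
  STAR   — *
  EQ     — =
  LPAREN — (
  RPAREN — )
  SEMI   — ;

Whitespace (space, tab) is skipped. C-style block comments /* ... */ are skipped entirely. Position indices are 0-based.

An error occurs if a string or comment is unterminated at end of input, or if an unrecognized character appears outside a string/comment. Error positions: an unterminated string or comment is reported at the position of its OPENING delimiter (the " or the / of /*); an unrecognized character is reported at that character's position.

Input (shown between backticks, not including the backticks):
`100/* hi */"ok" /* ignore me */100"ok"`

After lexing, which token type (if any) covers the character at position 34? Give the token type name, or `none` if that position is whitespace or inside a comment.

pos=0: emit NUM '100' (now at pos=3)
pos=3: enter COMMENT mode (saw '/*')
exit COMMENT mode (now at pos=11)
pos=11: enter STRING mode
pos=11: emit STR "ok" (now at pos=15)
pos=16: enter COMMENT mode (saw '/*')
exit COMMENT mode (now at pos=31)
pos=31: emit NUM '100' (now at pos=34)
pos=34: enter STRING mode
pos=34: emit STR "ok" (now at pos=38)
DONE. 4 tokens: [NUM, STR, NUM, STR]
Position 34: char is '"' -> STR

Answer: STR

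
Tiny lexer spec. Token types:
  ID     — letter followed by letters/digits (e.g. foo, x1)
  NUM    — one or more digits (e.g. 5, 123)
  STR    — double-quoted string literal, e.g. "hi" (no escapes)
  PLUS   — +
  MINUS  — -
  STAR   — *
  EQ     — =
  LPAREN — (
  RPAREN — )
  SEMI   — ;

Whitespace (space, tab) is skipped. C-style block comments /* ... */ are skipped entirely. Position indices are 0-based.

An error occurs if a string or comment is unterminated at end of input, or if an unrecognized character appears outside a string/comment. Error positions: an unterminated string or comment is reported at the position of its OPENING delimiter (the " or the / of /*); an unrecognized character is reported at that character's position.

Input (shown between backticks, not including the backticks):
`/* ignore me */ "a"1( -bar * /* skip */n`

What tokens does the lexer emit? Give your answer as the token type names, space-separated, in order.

Answer: STR NUM LPAREN MINUS ID STAR ID

Derivation:
pos=0: enter COMMENT mode (saw '/*')
exit COMMENT mode (now at pos=15)
pos=16: enter STRING mode
pos=16: emit STR "a" (now at pos=19)
pos=19: emit NUM '1' (now at pos=20)
pos=20: emit LPAREN '('
pos=22: emit MINUS '-'
pos=23: emit ID 'bar' (now at pos=26)
pos=27: emit STAR '*'
pos=29: enter COMMENT mode (saw '/*')
exit COMMENT mode (now at pos=39)
pos=39: emit ID 'n' (now at pos=40)
DONE. 7 tokens: [STR, NUM, LPAREN, MINUS, ID, STAR, ID]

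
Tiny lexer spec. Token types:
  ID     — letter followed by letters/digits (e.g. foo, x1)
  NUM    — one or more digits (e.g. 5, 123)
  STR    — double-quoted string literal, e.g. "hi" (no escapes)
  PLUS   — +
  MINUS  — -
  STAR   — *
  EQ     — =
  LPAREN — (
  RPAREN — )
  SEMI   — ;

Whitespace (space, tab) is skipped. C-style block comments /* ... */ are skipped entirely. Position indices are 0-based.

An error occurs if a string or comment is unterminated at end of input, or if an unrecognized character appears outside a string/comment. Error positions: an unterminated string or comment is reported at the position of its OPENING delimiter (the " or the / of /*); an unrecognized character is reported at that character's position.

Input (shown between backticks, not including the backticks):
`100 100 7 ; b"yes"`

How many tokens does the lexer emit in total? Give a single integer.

pos=0: emit NUM '100' (now at pos=3)
pos=4: emit NUM '100' (now at pos=7)
pos=8: emit NUM '7' (now at pos=9)
pos=10: emit SEMI ';'
pos=12: emit ID 'b' (now at pos=13)
pos=13: enter STRING mode
pos=13: emit STR "yes" (now at pos=18)
DONE. 6 tokens: [NUM, NUM, NUM, SEMI, ID, STR]

Answer: 6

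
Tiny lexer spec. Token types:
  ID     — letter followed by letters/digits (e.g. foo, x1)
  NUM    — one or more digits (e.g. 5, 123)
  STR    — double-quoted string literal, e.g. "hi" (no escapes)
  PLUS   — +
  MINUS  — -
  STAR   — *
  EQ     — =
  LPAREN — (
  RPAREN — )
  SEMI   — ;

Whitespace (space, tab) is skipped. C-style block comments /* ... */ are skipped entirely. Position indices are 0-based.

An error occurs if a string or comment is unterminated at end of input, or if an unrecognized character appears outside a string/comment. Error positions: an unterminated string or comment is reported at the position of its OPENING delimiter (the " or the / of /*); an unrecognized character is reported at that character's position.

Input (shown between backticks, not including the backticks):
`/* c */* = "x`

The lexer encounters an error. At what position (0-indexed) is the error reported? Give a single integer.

pos=0: enter COMMENT mode (saw '/*')
exit COMMENT mode (now at pos=7)
pos=7: emit STAR '*'
pos=9: emit EQ '='
pos=11: enter STRING mode
pos=11: ERROR — unterminated string

Answer: 11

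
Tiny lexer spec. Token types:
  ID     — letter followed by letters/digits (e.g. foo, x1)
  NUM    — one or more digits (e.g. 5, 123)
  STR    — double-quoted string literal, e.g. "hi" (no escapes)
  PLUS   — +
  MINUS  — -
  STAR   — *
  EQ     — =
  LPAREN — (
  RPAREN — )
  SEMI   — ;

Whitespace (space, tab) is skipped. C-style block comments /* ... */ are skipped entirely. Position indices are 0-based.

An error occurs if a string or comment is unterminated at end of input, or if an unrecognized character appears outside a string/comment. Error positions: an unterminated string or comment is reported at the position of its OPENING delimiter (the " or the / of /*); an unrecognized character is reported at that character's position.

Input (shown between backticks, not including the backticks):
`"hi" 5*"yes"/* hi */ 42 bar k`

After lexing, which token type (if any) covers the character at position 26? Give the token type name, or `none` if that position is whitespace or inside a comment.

pos=0: enter STRING mode
pos=0: emit STR "hi" (now at pos=4)
pos=5: emit NUM '5' (now at pos=6)
pos=6: emit STAR '*'
pos=7: enter STRING mode
pos=7: emit STR "yes" (now at pos=12)
pos=12: enter COMMENT mode (saw '/*')
exit COMMENT mode (now at pos=20)
pos=21: emit NUM '42' (now at pos=23)
pos=24: emit ID 'bar' (now at pos=27)
pos=28: emit ID 'k' (now at pos=29)
DONE. 7 tokens: [STR, NUM, STAR, STR, NUM, ID, ID]
Position 26: char is 'r' -> ID

Answer: ID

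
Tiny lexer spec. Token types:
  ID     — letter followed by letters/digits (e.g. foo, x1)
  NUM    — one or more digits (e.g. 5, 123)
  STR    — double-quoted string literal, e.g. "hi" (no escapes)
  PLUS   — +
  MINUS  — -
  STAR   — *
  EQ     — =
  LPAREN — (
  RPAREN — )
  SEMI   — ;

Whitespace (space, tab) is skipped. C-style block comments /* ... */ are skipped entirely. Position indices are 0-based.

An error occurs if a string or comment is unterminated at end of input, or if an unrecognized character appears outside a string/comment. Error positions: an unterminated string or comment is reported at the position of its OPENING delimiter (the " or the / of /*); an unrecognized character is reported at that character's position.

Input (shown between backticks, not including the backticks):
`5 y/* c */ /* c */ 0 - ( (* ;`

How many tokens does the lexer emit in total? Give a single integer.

pos=0: emit NUM '5' (now at pos=1)
pos=2: emit ID 'y' (now at pos=3)
pos=3: enter COMMENT mode (saw '/*')
exit COMMENT mode (now at pos=10)
pos=11: enter COMMENT mode (saw '/*')
exit COMMENT mode (now at pos=18)
pos=19: emit NUM '0' (now at pos=20)
pos=21: emit MINUS '-'
pos=23: emit LPAREN '('
pos=25: emit LPAREN '('
pos=26: emit STAR '*'
pos=28: emit SEMI ';'
DONE. 8 tokens: [NUM, ID, NUM, MINUS, LPAREN, LPAREN, STAR, SEMI]

Answer: 8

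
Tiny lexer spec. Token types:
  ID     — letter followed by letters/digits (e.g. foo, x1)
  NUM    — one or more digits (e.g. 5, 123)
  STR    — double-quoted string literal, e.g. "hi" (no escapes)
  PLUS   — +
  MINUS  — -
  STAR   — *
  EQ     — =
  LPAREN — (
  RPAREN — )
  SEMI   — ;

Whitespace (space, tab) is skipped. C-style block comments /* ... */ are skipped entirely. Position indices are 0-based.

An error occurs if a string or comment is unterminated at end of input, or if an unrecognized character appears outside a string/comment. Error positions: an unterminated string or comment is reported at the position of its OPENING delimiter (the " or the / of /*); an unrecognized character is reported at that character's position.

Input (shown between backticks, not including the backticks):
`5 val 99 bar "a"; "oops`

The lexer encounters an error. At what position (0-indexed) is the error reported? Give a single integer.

pos=0: emit NUM '5' (now at pos=1)
pos=2: emit ID 'val' (now at pos=5)
pos=6: emit NUM '99' (now at pos=8)
pos=9: emit ID 'bar' (now at pos=12)
pos=13: enter STRING mode
pos=13: emit STR "a" (now at pos=16)
pos=16: emit SEMI ';'
pos=18: enter STRING mode
pos=18: ERROR — unterminated string

Answer: 18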